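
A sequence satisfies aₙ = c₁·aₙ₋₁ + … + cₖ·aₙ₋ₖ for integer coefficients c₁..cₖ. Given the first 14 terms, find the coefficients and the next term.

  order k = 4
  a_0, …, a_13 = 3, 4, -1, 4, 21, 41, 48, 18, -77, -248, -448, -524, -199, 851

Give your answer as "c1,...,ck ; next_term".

  a_4 = 3·4 + -4·-1 + 2·4 + -1·3 = 21
  a_5 = 3·21 + -4·4 + 2·-1 + -1·4 = 41
  a_6 = 3·41 + -4·21 + 2·4 + -1·-1 = 48
  a_7 = 3·48 + -4·41 + 2·21 + -1·4 = 18
  a_8 = 3·18 + -4·48 + 2·41 + -1·21 = -77
  a_9 = 3·-77 + -4·18 + 2·48 + -1·41 = -248
  a_10 = 3·-248 + -4·-77 + 2·18 + -1·48 = -448
  a_11 = 3·-448 + -4·-248 + 2·-77 + -1·18 = -524
  a_12 = 3·-524 + -4·-448 + 2·-248 + -1·-77 = -199
  a_13 = 3·-199 + -4·-524 + 2·-448 + -1·-248 = 851
  a_14 = 3·851 + -4·-199 + 2·-524 + -1·-448 = 2749

3,-4,2,-1 ; 2749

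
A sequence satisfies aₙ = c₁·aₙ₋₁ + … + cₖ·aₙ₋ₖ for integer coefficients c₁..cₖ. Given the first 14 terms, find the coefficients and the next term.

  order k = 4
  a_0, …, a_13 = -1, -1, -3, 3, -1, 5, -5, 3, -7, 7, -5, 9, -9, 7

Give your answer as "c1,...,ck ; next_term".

  a_4 = -1·3 + 0·-3 + -1·-1 + -1·-1 = -1
  a_5 = -1·-1 + 0·3 + -1·-3 + -1·-1 = 5
  a_6 = -1·5 + 0·-1 + -1·3 + -1·-3 = -5
  a_7 = -1·-5 + 0·5 + -1·-1 + -1·3 = 3
  a_8 = -1·3 + 0·-5 + -1·5 + -1·-1 = -7
  a_9 = -1·-7 + 0·3 + -1·-5 + -1·5 = 7
  a_10 = -1·7 + 0·-7 + -1·3 + -1·-5 = -5
  a_11 = -1·-5 + 0·7 + -1·-7 + -1·3 = 9
  a_12 = -1·9 + 0·-5 + -1·7 + -1·-7 = -9
  a_13 = -1·-9 + 0·9 + -1·-5 + -1·7 = 7
  a_14 = -1·7 + 0·-9 + -1·9 + -1·-5 = -11

-1,0,-1,-1 ; -11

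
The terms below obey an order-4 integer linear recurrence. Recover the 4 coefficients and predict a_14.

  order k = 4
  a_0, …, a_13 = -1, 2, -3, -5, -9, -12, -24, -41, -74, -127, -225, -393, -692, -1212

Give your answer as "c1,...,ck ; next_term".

  a_4 = 1·-5 + 1·-3 + 0·2 + 1·-1 = -9
  a_5 = 1·-9 + 1·-5 + 0·-3 + 1·2 = -12
  a_6 = 1·-12 + 1·-9 + 0·-5 + 1·-3 = -24
  a_7 = 1·-24 + 1·-12 + 0·-9 + 1·-5 = -41
  a_8 = 1·-41 + 1·-24 + 0·-12 + 1·-9 = -74
  a_9 = 1·-74 + 1·-41 + 0·-24 + 1·-12 = -127
  a_10 = 1·-127 + 1·-74 + 0·-41 + 1·-24 = -225
  a_11 = 1·-225 + 1·-127 + 0·-74 + 1·-41 = -393
  a_12 = 1·-393 + 1·-225 + 0·-127 + 1·-74 = -692
  a_13 = 1·-692 + 1·-393 + 0·-225 + 1·-127 = -1212
  a_14 = 1·-1212 + 1·-692 + 0·-393 + 1·-225 = -2129

1,1,0,1 ; -2129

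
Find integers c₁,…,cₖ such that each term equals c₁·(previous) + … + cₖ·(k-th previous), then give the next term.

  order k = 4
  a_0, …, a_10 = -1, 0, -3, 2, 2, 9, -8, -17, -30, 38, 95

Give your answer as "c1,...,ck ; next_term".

  a_4 = 1·2 + -1·-3 + -3·0 + 3·-1 = 2
  a_5 = 1·2 + -1·2 + -3·-3 + 3·0 = 9
  a_6 = 1·9 + -1·2 + -3·2 + 3·-3 = -8
  a_7 = 1·-8 + -1·9 + -3·2 + 3·2 = -17
  a_8 = 1·-17 + -1·-8 + -3·9 + 3·2 = -30
  a_9 = 1·-30 + -1·-17 + -3·-8 + 3·9 = 38
  a_10 = 1·38 + -1·-30 + -3·-17 + 3·-8 = 95
  a_11 = 1·95 + -1·38 + -3·-30 + 3·-17 = 96

1,-1,-3,3 ; 96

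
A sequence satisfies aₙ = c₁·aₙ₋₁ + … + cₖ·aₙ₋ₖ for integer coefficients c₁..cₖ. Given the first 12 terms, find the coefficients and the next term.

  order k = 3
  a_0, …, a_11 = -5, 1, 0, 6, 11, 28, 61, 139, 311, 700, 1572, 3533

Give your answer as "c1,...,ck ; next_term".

  a_3 = 2·0 + 1·1 + -1·-5 = 6
  a_4 = 2·6 + 1·0 + -1·1 = 11
  a_5 = 2·11 + 1·6 + -1·0 = 28
  a_6 = 2·28 + 1·11 + -1·6 = 61
  a_7 = 2·61 + 1·28 + -1·11 = 139
  a_8 = 2·139 + 1·61 + -1·28 = 311
  a_9 = 2·311 + 1·139 + -1·61 = 700
  a_10 = 2·700 + 1·311 + -1·139 = 1572
  a_11 = 2·1572 + 1·700 + -1·311 = 3533
  a_12 = 2·3533 + 1·1572 + -1·700 = 7938

2,1,-1 ; 7938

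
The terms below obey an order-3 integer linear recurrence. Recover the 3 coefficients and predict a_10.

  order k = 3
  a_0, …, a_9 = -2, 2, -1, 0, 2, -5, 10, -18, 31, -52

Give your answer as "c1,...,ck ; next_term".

-2,0,1 ; 86

  a_3 = -2·-1 + 0·2 + 1·-2 = 0
  a_4 = -2·0 + 0·-1 + 1·2 = 2
  a_5 = -2·2 + 0·0 + 1·-1 = -5
  a_6 = -2·-5 + 0·2 + 1·0 = 10
  a_7 = -2·10 + 0·-5 + 1·2 = -18
  a_8 = -2·-18 + 0·10 + 1·-5 = 31
  a_9 = -2·31 + 0·-18 + 1·10 = -52
  a_10 = -2·-52 + 0·31 + 1·-18 = 86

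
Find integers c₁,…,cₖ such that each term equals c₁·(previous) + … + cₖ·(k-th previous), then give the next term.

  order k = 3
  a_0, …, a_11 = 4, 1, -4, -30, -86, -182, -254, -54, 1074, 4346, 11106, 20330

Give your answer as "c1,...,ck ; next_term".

  a_3 = 3·-4 + -2·1 + -4·4 = -30
  a_4 = 3·-30 + -2·-4 + -4·1 = -86
  a_5 = 3·-86 + -2·-30 + -4·-4 = -182
  a_6 = 3·-182 + -2·-86 + -4·-30 = -254
  a_7 = 3·-254 + -2·-182 + -4·-86 = -54
  a_8 = 3·-54 + -2·-254 + -4·-182 = 1074
  a_9 = 3·1074 + -2·-54 + -4·-254 = 4346
  a_10 = 3·4346 + -2·1074 + -4·-54 = 11106
  a_11 = 3·11106 + -2·4346 + -4·1074 = 20330
  a_12 = 3·20330 + -2·11106 + -4·4346 = 21394

3,-2,-4 ; 21394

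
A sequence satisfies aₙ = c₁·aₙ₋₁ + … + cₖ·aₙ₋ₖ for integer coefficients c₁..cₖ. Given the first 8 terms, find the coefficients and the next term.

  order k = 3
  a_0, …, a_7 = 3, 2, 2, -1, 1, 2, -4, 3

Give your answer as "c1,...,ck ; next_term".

  a_3 = -1·2 + -1·2 + 1·3 = -1
  a_4 = -1·-1 + -1·2 + 1·2 = 1
  a_5 = -1·1 + -1·-1 + 1·2 = 2
  a_6 = -1·2 + -1·1 + 1·-1 = -4
  a_7 = -1·-4 + -1·2 + 1·1 = 3
  a_8 = -1·3 + -1·-4 + 1·2 = 3

-1,-1,1 ; 3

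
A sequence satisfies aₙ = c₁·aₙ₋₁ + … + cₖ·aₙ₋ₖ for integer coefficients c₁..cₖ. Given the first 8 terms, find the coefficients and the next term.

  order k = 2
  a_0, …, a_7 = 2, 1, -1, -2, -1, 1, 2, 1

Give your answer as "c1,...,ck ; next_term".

  a_2 = 1·1 + -1·2 = -1
  a_3 = 1·-1 + -1·1 = -2
  a_4 = 1·-2 + -1·-1 = -1
  a_5 = 1·-1 + -1·-2 = 1
  a_6 = 1·1 + -1·-1 = 2
  a_7 = 1·2 + -1·1 = 1
  a_8 = 1·1 + -1·2 = -1

1,-1 ; -1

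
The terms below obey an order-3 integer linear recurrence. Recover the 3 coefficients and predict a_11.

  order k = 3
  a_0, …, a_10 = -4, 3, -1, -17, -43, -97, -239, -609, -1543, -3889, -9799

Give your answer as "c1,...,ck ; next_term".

3,-2,2 ; -24705

  a_3 = 3·-1 + -2·3 + 2·-4 = -17
  a_4 = 3·-17 + -2·-1 + 2·3 = -43
  a_5 = 3·-43 + -2·-17 + 2·-1 = -97
  a_6 = 3·-97 + -2·-43 + 2·-17 = -239
  a_7 = 3·-239 + -2·-97 + 2·-43 = -609
  a_8 = 3·-609 + -2·-239 + 2·-97 = -1543
  a_9 = 3·-1543 + -2·-609 + 2·-239 = -3889
  a_10 = 3·-3889 + -2·-1543 + 2·-609 = -9799
  a_11 = 3·-9799 + -2·-3889 + 2·-1543 = -24705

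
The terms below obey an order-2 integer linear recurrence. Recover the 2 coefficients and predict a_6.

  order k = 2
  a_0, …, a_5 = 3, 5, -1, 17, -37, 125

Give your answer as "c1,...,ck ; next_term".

-2,3 ; -361

  a_2 = -2·5 + 3·3 = -1
  a_3 = -2·-1 + 3·5 = 17
  a_4 = -2·17 + 3·-1 = -37
  a_5 = -2·-37 + 3·17 = 125
  a_6 = -2·125 + 3·-37 = -361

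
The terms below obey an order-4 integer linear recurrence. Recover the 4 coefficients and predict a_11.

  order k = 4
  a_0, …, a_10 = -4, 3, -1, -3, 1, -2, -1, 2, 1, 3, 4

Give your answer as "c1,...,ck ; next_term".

  a_4 = 1·-3 + 0·-1 + 0·3 + -1·-4 = 1
  a_5 = 1·1 + 0·-3 + 0·-1 + -1·3 = -2
  a_6 = 1·-2 + 0·1 + 0·-3 + -1·-1 = -1
  a_7 = 1·-1 + 0·-2 + 0·1 + -1·-3 = 2
  a_8 = 1·2 + 0·-1 + 0·-2 + -1·1 = 1
  a_9 = 1·1 + 0·2 + 0·-1 + -1·-2 = 3
  a_10 = 1·3 + 0·1 + 0·2 + -1·-1 = 4
  a_11 = 1·4 + 0·3 + 0·1 + -1·2 = 2

1,0,0,-1 ; 2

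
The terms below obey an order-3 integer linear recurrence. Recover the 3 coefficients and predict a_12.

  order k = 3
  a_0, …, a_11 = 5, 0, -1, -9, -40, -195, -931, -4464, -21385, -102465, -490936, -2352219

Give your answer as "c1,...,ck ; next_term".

  a_3 = 4·-1 + 4·0 + -1·5 = -9
  a_4 = 4·-9 + 4·-1 + -1·0 = -40
  a_5 = 4·-40 + 4·-9 + -1·-1 = -195
  a_6 = 4·-195 + 4·-40 + -1·-9 = -931
  a_7 = 4·-931 + 4·-195 + -1·-40 = -4464
  a_8 = 4·-4464 + 4·-931 + -1·-195 = -21385
  a_9 = 4·-21385 + 4·-4464 + -1·-931 = -102465
  a_10 = 4·-102465 + 4·-21385 + -1·-4464 = -490936
  a_11 = 4·-490936 + 4·-102465 + -1·-21385 = -2352219
  a_12 = 4·-2352219 + 4·-490936 + -1·-102465 = -11270155

4,4,-1 ; -11270155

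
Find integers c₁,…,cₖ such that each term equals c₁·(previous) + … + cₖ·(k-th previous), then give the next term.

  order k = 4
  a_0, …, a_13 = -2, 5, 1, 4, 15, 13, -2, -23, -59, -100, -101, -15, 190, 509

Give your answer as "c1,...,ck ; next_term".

2,-2,1,-2 ; 825

  a_4 = 2·4 + -2·1 + 1·5 + -2·-2 = 15
  a_5 = 2·15 + -2·4 + 1·1 + -2·5 = 13
  a_6 = 2·13 + -2·15 + 1·4 + -2·1 = -2
  a_7 = 2·-2 + -2·13 + 1·15 + -2·4 = -23
  a_8 = 2·-23 + -2·-2 + 1·13 + -2·15 = -59
  a_9 = 2·-59 + -2·-23 + 1·-2 + -2·13 = -100
  a_10 = 2·-100 + -2·-59 + 1·-23 + -2·-2 = -101
  a_11 = 2·-101 + -2·-100 + 1·-59 + -2·-23 = -15
  a_12 = 2·-15 + -2·-101 + 1·-100 + -2·-59 = 190
  a_13 = 2·190 + -2·-15 + 1·-101 + -2·-100 = 509
  a_14 = 2·509 + -2·190 + 1·-15 + -2·-101 = 825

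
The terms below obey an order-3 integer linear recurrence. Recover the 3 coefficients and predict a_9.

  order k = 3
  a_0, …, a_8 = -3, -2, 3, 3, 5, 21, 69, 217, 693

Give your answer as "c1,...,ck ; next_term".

  a_3 = 3·3 + 0·-2 + 2·-3 = 3
  a_4 = 3·3 + 0·3 + 2·-2 = 5
  a_5 = 3·5 + 0·3 + 2·3 = 21
  a_6 = 3·21 + 0·5 + 2·3 = 69
  a_7 = 3·69 + 0·21 + 2·5 = 217
  a_8 = 3·217 + 0·69 + 2·21 = 693
  a_9 = 3·693 + 0·217 + 2·69 = 2217

3,0,2 ; 2217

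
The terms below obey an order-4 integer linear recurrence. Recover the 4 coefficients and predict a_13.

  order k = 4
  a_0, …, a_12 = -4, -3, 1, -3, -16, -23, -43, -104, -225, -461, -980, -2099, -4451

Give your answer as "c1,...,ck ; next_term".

1,1,2,2 ; -9432

  a_4 = 1·-3 + 1·1 + 2·-3 + 2·-4 = -16
  a_5 = 1·-16 + 1·-3 + 2·1 + 2·-3 = -23
  a_6 = 1·-23 + 1·-16 + 2·-3 + 2·1 = -43
  a_7 = 1·-43 + 1·-23 + 2·-16 + 2·-3 = -104
  a_8 = 1·-104 + 1·-43 + 2·-23 + 2·-16 = -225
  a_9 = 1·-225 + 1·-104 + 2·-43 + 2·-23 = -461
  a_10 = 1·-461 + 1·-225 + 2·-104 + 2·-43 = -980
  a_11 = 1·-980 + 1·-461 + 2·-225 + 2·-104 = -2099
  a_12 = 1·-2099 + 1·-980 + 2·-461 + 2·-225 = -4451
  a_13 = 1·-4451 + 1·-2099 + 2·-980 + 2·-461 = -9432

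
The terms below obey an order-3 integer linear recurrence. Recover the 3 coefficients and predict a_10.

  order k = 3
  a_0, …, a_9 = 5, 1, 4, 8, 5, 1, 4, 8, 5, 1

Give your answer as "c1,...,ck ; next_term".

1,-1,1 ; 4

  a_3 = 1·4 + -1·1 + 1·5 = 8
  a_4 = 1·8 + -1·4 + 1·1 = 5
  a_5 = 1·5 + -1·8 + 1·4 = 1
  a_6 = 1·1 + -1·5 + 1·8 = 4
  a_7 = 1·4 + -1·1 + 1·5 = 8
  a_8 = 1·8 + -1·4 + 1·1 = 5
  a_9 = 1·5 + -1·8 + 1·4 = 1
  a_10 = 1·1 + -1·5 + 1·8 = 4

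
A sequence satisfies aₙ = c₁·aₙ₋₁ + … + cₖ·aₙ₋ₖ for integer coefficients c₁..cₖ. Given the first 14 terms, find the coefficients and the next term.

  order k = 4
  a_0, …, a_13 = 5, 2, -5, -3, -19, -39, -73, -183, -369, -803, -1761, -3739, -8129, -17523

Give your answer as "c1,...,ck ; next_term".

  a_4 = 1·-3 + 2·-5 + 2·2 + -2·5 = -19
  a_5 = 1·-19 + 2·-3 + 2·-5 + -2·2 = -39
  a_6 = 1·-39 + 2·-19 + 2·-3 + -2·-5 = -73
  a_7 = 1·-73 + 2·-39 + 2·-19 + -2·-3 = -183
  a_8 = 1·-183 + 2·-73 + 2·-39 + -2·-19 = -369
  a_9 = 1·-369 + 2·-183 + 2·-73 + -2·-39 = -803
  a_10 = 1·-803 + 2·-369 + 2·-183 + -2·-73 = -1761
  a_11 = 1·-1761 + 2·-803 + 2·-369 + -2·-183 = -3739
  a_12 = 1·-3739 + 2·-1761 + 2·-803 + -2·-369 = -8129
  a_13 = 1·-8129 + 2·-3739 + 2·-1761 + -2·-803 = -17523
  a_14 = 1·-17523 + 2·-8129 + 2·-3739 + -2·-1761 = -37737

1,2,2,-2 ; -37737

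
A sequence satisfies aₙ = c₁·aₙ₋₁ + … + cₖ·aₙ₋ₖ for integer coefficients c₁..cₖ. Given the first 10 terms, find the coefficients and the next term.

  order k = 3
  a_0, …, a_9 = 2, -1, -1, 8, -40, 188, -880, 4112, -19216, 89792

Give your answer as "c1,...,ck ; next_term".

-4,4,4 ; -419584

  a_3 = -4·-1 + 4·-1 + 4·2 = 8
  a_4 = -4·8 + 4·-1 + 4·-1 = -40
  a_5 = -4·-40 + 4·8 + 4·-1 = 188
  a_6 = -4·188 + 4·-40 + 4·8 = -880
  a_7 = -4·-880 + 4·188 + 4·-40 = 4112
  a_8 = -4·4112 + 4·-880 + 4·188 = -19216
  a_9 = -4·-19216 + 4·4112 + 4·-880 = 89792
  a_10 = -4·89792 + 4·-19216 + 4·4112 = -419584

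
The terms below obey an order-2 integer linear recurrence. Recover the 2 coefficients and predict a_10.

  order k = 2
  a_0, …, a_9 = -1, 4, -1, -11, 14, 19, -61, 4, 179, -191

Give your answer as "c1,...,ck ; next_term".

  a_2 = -1·4 + -3·-1 = -1
  a_3 = -1·-1 + -3·4 = -11
  a_4 = -1·-11 + -3·-1 = 14
  a_5 = -1·14 + -3·-11 = 19
  a_6 = -1·19 + -3·14 = -61
  a_7 = -1·-61 + -3·19 = 4
  a_8 = -1·4 + -3·-61 = 179
  a_9 = -1·179 + -3·4 = -191
  a_10 = -1·-191 + -3·179 = -346

-1,-3 ; -346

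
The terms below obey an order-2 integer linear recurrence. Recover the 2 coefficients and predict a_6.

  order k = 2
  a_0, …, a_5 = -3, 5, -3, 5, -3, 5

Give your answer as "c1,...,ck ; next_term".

0,1 ; -3

  a_2 = 0·5 + 1·-3 = -3
  a_3 = 0·-3 + 1·5 = 5
  a_4 = 0·5 + 1·-3 = -3
  a_5 = 0·-3 + 1·5 = 5
  a_6 = 0·5 + 1·-3 = -3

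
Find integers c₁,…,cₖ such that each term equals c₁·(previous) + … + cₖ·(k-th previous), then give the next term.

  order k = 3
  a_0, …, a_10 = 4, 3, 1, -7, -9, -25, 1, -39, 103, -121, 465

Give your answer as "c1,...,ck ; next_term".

0,3,-4 ; -775

  a_3 = 0·1 + 3·3 + -4·4 = -7
  a_4 = 0·-7 + 3·1 + -4·3 = -9
  a_5 = 0·-9 + 3·-7 + -4·1 = -25
  a_6 = 0·-25 + 3·-9 + -4·-7 = 1
  a_7 = 0·1 + 3·-25 + -4·-9 = -39
  a_8 = 0·-39 + 3·1 + -4·-25 = 103
  a_9 = 0·103 + 3·-39 + -4·1 = -121
  a_10 = 0·-121 + 3·103 + -4·-39 = 465
  a_11 = 0·465 + 3·-121 + -4·103 = -775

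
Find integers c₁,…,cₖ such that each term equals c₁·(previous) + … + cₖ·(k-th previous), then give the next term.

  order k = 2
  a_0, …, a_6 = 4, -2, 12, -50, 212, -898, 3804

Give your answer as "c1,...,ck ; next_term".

  a_2 = -4·-2 + 1·4 = 12
  a_3 = -4·12 + 1·-2 = -50
  a_4 = -4·-50 + 1·12 = 212
  a_5 = -4·212 + 1·-50 = -898
  a_6 = -4·-898 + 1·212 = 3804
  a_7 = -4·3804 + 1·-898 = -16114

-4,1 ; -16114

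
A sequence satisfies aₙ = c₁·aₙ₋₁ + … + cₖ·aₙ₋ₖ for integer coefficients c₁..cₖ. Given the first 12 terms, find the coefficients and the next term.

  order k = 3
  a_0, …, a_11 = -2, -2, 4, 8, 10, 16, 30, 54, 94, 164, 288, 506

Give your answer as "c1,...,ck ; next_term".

2,-1,1 ; 888

  a_3 = 2·4 + -1·-2 + 1·-2 = 8
  a_4 = 2·8 + -1·4 + 1·-2 = 10
  a_5 = 2·10 + -1·8 + 1·4 = 16
  a_6 = 2·16 + -1·10 + 1·8 = 30
  a_7 = 2·30 + -1·16 + 1·10 = 54
  a_8 = 2·54 + -1·30 + 1·16 = 94
  a_9 = 2·94 + -1·54 + 1·30 = 164
  a_10 = 2·164 + -1·94 + 1·54 = 288
  a_11 = 2·288 + -1·164 + 1·94 = 506
  a_12 = 2·506 + -1·288 + 1·164 = 888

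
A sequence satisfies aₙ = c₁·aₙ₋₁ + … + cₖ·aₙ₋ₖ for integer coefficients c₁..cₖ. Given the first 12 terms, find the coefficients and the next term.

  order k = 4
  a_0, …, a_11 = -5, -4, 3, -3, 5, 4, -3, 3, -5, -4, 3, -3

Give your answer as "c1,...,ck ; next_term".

0,0,0,-1 ; 5

  a_4 = 0·-3 + 0·3 + 0·-4 + -1·-5 = 5
  a_5 = 0·5 + 0·-3 + 0·3 + -1·-4 = 4
  a_6 = 0·4 + 0·5 + 0·-3 + -1·3 = -3
  a_7 = 0·-3 + 0·4 + 0·5 + -1·-3 = 3
  a_8 = 0·3 + 0·-3 + 0·4 + -1·5 = -5
  a_9 = 0·-5 + 0·3 + 0·-3 + -1·4 = -4
  a_10 = 0·-4 + 0·-5 + 0·3 + -1·-3 = 3
  a_11 = 0·3 + 0·-4 + 0·-5 + -1·3 = -3
  a_12 = 0·-3 + 0·3 + 0·-4 + -1·-5 = 5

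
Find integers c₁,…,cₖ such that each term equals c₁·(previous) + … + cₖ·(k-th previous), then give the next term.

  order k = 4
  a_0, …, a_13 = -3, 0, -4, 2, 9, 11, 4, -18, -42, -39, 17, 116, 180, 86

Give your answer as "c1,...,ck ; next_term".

  a_4 = 1·2 + -1·-4 + -1·0 + -1·-3 = 9
  a_5 = 1·9 + -1·2 + -1·-4 + -1·0 = 11
  a_6 = 1·11 + -1·9 + -1·2 + -1·-4 = 4
  a_7 = 1·4 + -1·11 + -1·9 + -1·2 = -18
  a_8 = 1·-18 + -1·4 + -1·11 + -1·9 = -42
  a_9 = 1·-42 + -1·-18 + -1·4 + -1·11 = -39
  a_10 = 1·-39 + -1·-42 + -1·-18 + -1·4 = 17
  a_11 = 1·17 + -1·-39 + -1·-42 + -1·-18 = 116
  a_12 = 1·116 + -1·17 + -1·-39 + -1·-42 = 180
  a_13 = 1·180 + -1·116 + -1·17 + -1·-39 = 86
  a_14 = 1·86 + -1·180 + -1·116 + -1·17 = -227

1,-1,-1,-1 ; -227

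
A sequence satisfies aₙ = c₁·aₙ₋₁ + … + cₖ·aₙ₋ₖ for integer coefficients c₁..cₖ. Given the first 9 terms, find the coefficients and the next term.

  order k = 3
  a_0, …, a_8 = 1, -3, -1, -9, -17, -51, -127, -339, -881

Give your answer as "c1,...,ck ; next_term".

  a_3 = 2·-1 + 2·-3 + -1·1 = -9
  a_4 = 2·-9 + 2·-1 + -1·-3 = -17
  a_5 = 2·-17 + 2·-9 + -1·-1 = -51
  a_6 = 2·-51 + 2·-17 + -1·-9 = -127
  a_7 = 2·-127 + 2·-51 + -1·-17 = -339
  a_8 = 2·-339 + 2·-127 + -1·-51 = -881
  a_9 = 2·-881 + 2·-339 + -1·-127 = -2313

2,2,-1 ; -2313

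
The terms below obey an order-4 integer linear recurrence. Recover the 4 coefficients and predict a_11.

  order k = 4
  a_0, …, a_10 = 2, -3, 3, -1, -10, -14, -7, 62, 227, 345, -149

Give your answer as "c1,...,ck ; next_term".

2,-3,-3,-4 ; -2262

  a_4 = 2·-1 + -3·3 + -3·-3 + -4·2 = -10
  a_5 = 2·-10 + -3·-1 + -3·3 + -4·-3 = -14
  a_6 = 2·-14 + -3·-10 + -3·-1 + -4·3 = -7
  a_7 = 2·-7 + -3·-14 + -3·-10 + -4·-1 = 62
  a_8 = 2·62 + -3·-7 + -3·-14 + -4·-10 = 227
  a_9 = 2·227 + -3·62 + -3·-7 + -4·-14 = 345
  a_10 = 2·345 + -3·227 + -3·62 + -4·-7 = -149
  a_11 = 2·-149 + -3·345 + -3·227 + -4·62 = -2262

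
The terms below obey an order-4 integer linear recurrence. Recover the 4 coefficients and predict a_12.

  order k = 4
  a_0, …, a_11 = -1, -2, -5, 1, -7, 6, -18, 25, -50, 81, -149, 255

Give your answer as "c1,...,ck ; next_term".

-1,1,0,1 ; -454

  a_4 = -1·1 + 1·-5 + 0·-2 + 1·-1 = -7
  a_5 = -1·-7 + 1·1 + 0·-5 + 1·-2 = 6
  a_6 = -1·6 + 1·-7 + 0·1 + 1·-5 = -18
  a_7 = -1·-18 + 1·6 + 0·-7 + 1·1 = 25
  a_8 = -1·25 + 1·-18 + 0·6 + 1·-7 = -50
  a_9 = -1·-50 + 1·25 + 0·-18 + 1·6 = 81
  a_10 = -1·81 + 1·-50 + 0·25 + 1·-18 = -149
  a_11 = -1·-149 + 1·81 + 0·-50 + 1·25 = 255
  a_12 = -1·255 + 1·-149 + 0·81 + 1·-50 = -454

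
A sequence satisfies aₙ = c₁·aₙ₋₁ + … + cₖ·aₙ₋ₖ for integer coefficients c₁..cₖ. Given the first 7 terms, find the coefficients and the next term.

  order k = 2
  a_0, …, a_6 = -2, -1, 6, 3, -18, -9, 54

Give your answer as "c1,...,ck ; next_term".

  a_2 = 0·-1 + -3·-2 = 6
  a_3 = 0·6 + -3·-1 = 3
  a_4 = 0·3 + -3·6 = -18
  a_5 = 0·-18 + -3·3 = -9
  a_6 = 0·-9 + -3·-18 = 54
  a_7 = 0·54 + -3·-9 = 27

0,-3 ; 27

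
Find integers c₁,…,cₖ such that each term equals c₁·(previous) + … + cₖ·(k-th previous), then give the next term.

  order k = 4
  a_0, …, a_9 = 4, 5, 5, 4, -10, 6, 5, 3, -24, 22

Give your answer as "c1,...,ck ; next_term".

  a_4 = -1·4 + -1·5 + -1·5 + 1·4 = -10
  a_5 = -1·-10 + -1·4 + -1·5 + 1·5 = 6
  a_6 = -1·6 + -1·-10 + -1·4 + 1·5 = 5
  a_7 = -1·5 + -1·6 + -1·-10 + 1·4 = 3
  a_8 = -1·3 + -1·5 + -1·6 + 1·-10 = -24
  a_9 = -1·-24 + -1·3 + -1·5 + 1·6 = 22
  a_10 = -1·22 + -1·-24 + -1·3 + 1·5 = 4

-1,-1,-1,1 ; 4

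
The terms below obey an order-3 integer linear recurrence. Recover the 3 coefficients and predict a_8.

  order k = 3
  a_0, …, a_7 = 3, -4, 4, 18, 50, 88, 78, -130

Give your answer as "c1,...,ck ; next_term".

3,-3,-2 ; -800

  a_3 = 3·4 + -3·-4 + -2·3 = 18
  a_4 = 3·18 + -3·4 + -2·-4 = 50
  a_5 = 3·50 + -3·18 + -2·4 = 88
  a_6 = 3·88 + -3·50 + -2·18 = 78
  a_7 = 3·78 + -3·88 + -2·50 = -130
  a_8 = 3·-130 + -3·78 + -2·88 = -800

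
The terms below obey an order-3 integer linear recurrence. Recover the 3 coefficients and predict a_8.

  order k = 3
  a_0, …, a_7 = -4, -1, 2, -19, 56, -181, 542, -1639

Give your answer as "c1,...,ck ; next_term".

  a_3 = -3·2 + 1·-1 + 3·-4 = -19
  a_4 = -3·-19 + 1·2 + 3·-1 = 56
  a_5 = -3·56 + 1·-19 + 3·2 = -181
  a_6 = -3·-181 + 1·56 + 3·-19 = 542
  a_7 = -3·542 + 1·-181 + 3·56 = -1639
  a_8 = -3·-1639 + 1·542 + 3·-181 = 4916

-3,1,3 ; 4916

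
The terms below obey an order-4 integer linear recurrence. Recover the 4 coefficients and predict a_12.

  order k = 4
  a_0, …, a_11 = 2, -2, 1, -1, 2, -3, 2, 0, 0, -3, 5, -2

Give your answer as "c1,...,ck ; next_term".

-1,-1,0,1 ; -3

  a_4 = -1·-1 + -1·1 + 0·-2 + 1·2 = 2
  a_5 = -1·2 + -1·-1 + 0·1 + 1·-2 = -3
  a_6 = -1·-3 + -1·2 + 0·-1 + 1·1 = 2
  a_7 = -1·2 + -1·-3 + 0·2 + 1·-1 = 0
  a_8 = -1·0 + -1·2 + 0·-3 + 1·2 = 0
  a_9 = -1·0 + -1·0 + 0·2 + 1·-3 = -3
  a_10 = -1·-3 + -1·0 + 0·0 + 1·2 = 5
  a_11 = -1·5 + -1·-3 + 0·0 + 1·0 = -2
  a_12 = -1·-2 + -1·5 + 0·-3 + 1·0 = -3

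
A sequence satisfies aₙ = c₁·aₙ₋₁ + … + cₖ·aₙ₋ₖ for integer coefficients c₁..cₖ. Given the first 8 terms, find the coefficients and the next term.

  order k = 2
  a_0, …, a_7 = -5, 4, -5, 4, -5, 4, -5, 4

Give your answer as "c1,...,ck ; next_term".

  a_2 = 0·4 + 1·-5 = -5
  a_3 = 0·-5 + 1·4 = 4
  a_4 = 0·4 + 1·-5 = -5
  a_5 = 0·-5 + 1·4 = 4
  a_6 = 0·4 + 1·-5 = -5
  a_7 = 0·-5 + 1·4 = 4
  a_8 = 0·4 + 1·-5 = -5

0,1 ; -5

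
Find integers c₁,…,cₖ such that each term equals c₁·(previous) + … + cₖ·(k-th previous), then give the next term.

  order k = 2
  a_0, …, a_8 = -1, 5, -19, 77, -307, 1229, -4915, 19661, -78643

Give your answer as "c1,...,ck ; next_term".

-3,4 ; 314573

  a_2 = -3·5 + 4·-1 = -19
  a_3 = -3·-19 + 4·5 = 77
  a_4 = -3·77 + 4·-19 = -307
  a_5 = -3·-307 + 4·77 = 1229
  a_6 = -3·1229 + 4·-307 = -4915
  a_7 = -3·-4915 + 4·1229 = 19661
  a_8 = -3·19661 + 4·-4915 = -78643
  a_9 = -3·-78643 + 4·19661 = 314573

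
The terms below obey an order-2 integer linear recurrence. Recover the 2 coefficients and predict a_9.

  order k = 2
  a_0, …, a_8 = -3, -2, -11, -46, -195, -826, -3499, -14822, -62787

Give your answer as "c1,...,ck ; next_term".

4,1 ; -265970

  a_2 = 4·-2 + 1·-3 = -11
  a_3 = 4·-11 + 1·-2 = -46
  a_4 = 4·-46 + 1·-11 = -195
  a_5 = 4·-195 + 1·-46 = -826
  a_6 = 4·-826 + 1·-195 = -3499
  a_7 = 4·-3499 + 1·-826 = -14822
  a_8 = 4·-14822 + 1·-3499 = -62787
  a_9 = 4·-62787 + 1·-14822 = -265970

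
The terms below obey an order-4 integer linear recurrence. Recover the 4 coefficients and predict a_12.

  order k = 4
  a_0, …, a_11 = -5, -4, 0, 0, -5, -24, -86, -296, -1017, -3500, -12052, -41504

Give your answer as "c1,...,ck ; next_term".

  a_4 = 4·0 + -2·0 + 0·-4 + 1·-5 = -5
  a_5 = 4·-5 + -2·0 + 0·0 + 1·-4 = -24
  a_6 = 4·-24 + -2·-5 + 0·0 + 1·0 = -86
  a_7 = 4·-86 + -2·-24 + 0·-5 + 1·0 = -296
  a_8 = 4·-296 + -2·-86 + 0·-24 + 1·-5 = -1017
  a_9 = 4·-1017 + -2·-296 + 0·-86 + 1·-24 = -3500
  a_10 = 4·-3500 + -2·-1017 + 0·-296 + 1·-86 = -12052
  a_11 = 4·-12052 + -2·-3500 + 0·-1017 + 1·-296 = -41504
  a_12 = 4·-41504 + -2·-12052 + 0·-3500 + 1·-1017 = -142929

4,-2,0,1 ; -142929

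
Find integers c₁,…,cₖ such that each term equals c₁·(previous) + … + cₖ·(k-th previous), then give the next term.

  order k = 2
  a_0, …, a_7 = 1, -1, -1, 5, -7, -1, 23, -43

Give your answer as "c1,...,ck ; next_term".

  a_2 = -2·-1 + -3·1 = -1
  a_3 = -2·-1 + -3·-1 = 5
  a_4 = -2·5 + -3·-1 = -7
  a_5 = -2·-7 + -3·5 = -1
  a_6 = -2·-1 + -3·-7 = 23
  a_7 = -2·23 + -3·-1 = -43
  a_8 = -2·-43 + -3·23 = 17

-2,-3 ; 17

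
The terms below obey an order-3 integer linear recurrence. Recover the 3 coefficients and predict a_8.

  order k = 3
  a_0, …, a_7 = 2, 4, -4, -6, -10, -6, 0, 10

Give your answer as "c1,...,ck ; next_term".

  a_3 = 1·-4 + 0·4 + -1·2 = -6
  a_4 = 1·-6 + 0·-4 + -1·4 = -10
  a_5 = 1·-10 + 0·-6 + -1·-4 = -6
  a_6 = 1·-6 + 0·-10 + -1·-6 = 0
  a_7 = 1·0 + 0·-6 + -1·-10 = 10
  a_8 = 1·10 + 0·0 + -1·-6 = 16

1,0,-1 ; 16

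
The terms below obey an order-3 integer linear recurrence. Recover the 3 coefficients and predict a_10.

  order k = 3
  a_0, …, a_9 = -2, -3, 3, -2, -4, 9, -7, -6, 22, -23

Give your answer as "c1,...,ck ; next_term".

  a_3 = -1·3 + -1·-3 + 1·-2 = -2
  a_4 = -1·-2 + -1·3 + 1·-3 = -4
  a_5 = -1·-4 + -1·-2 + 1·3 = 9
  a_6 = -1·9 + -1·-4 + 1·-2 = -7
  a_7 = -1·-7 + -1·9 + 1·-4 = -6
  a_8 = -1·-6 + -1·-7 + 1·9 = 22
  a_9 = -1·22 + -1·-6 + 1·-7 = -23
  a_10 = -1·-23 + -1·22 + 1·-6 = -5

-1,-1,1 ; -5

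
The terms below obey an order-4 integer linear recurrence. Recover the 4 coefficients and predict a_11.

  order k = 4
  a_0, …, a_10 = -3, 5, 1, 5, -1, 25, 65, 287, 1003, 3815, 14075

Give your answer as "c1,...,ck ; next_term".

3,3,-2,3 ; 52525

  a_4 = 3·5 + 3·1 + -2·5 + 3·-3 = -1
  a_5 = 3·-1 + 3·5 + -2·1 + 3·5 = 25
  a_6 = 3·25 + 3·-1 + -2·5 + 3·1 = 65
  a_7 = 3·65 + 3·25 + -2·-1 + 3·5 = 287
  a_8 = 3·287 + 3·65 + -2·25 + 3·-1 = 1003
  a_9 = 3·1003 + 3·287 + -2·65 + 3·25 = 3815
  a_10 = 3·3815 + 3·1003 + -2·287 + 3·65 = 14075
  a_11 = 3·14075 + 3·3815 + -2·1003 + 3·287 = 52525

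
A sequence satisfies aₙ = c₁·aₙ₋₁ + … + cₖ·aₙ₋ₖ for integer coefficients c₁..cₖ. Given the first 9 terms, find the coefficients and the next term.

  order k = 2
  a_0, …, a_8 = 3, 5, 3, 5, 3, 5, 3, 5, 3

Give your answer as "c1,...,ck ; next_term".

  a_2 = 0·5 + 1·3 = 3
  a_3 = 0·3 + 1·5 = 5
  a_4 = 0·5 + 1·3 = 3
  a_5 = 0·3 + 1·5 = 5
  a_6 = 0·5 + 1·3 = 3
  a_7 = 0·3 + 1·5 = 5
  a_8 = 0·5 + 1·3 = 3
  a_9 = 0·3 + 1·5 = 5

0,1 ; 5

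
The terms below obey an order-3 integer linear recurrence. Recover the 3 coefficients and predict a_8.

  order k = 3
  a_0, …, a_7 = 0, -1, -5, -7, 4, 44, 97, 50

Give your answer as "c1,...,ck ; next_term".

2,-3,-3 ; -323

  a_3 = 2·-5 + -3·-1 + -3·0 = -7
  a_4 = 2·-7 + -3·-5 + -3·-1 = 4
  a_5 = 2·4 + -3·-7 + -3·-5 = 44
  a_6 = 2·44 + -3·4 + -3·-7 = 97
  a_7 = 2·97 + -3·44 + -3·4 = 50
  a_8 = 2·50 + -3·97 + -3·44 = -323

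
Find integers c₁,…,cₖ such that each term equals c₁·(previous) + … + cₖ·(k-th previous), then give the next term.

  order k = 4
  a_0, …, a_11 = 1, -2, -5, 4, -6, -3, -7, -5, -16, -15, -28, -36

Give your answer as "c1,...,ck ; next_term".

  a_4 = 0·4 + 1·-5 + 1·-2 + 1·1 = -6
  a_5 = 0·-6 + 1·4 + 1·-5 + 1·-2 = -3
  a_6 = 0·-3 + 1·-6 + 1·4 + 1·-5 = -7
  a_7 = 0·-7 + 1·-3 + 1·-6 + 1·4 = -5
  a_8 = 0·-5 + 1·-7 + 1·-3 + 1·-6 = -16
  a_9 = 0·-16 + 1·-5 + 1·-7 + 1·-3 = -15
  a_10 = 0·-15 + 1·-16 + 1·-5 + 1·-7 = -28
  a_11 = 0·-28 + 1·-15 + 1·-16 + 1·-5 = -36
  a_12 = 0·-36 + 1·-28 + 1·-15 + 1·-16 = -59

0,1,1,1 ; -59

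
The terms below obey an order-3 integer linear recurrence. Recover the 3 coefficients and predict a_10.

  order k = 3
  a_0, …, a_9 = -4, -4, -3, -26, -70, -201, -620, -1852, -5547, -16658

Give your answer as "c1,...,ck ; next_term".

  a_3 = 2·-3 + 2·-4 + 3·-4 = -26
  a_4 = 2·-26 + 2·-3 + 3·-4 = -70
  a_5 = 2·-70 + 2·-26 + 3·-3 = -201
  a_6 = 2·-201 + 2·-70 + 3·-26 = -620
  a_7 = 2·-620 + 2·-201 + 3·-70 = -1852
  a_8 = 2·-1852 + 2·-620 + 3·-201 = -5547
  a_9 = 2·-5547 + 2·-1852 + 3·-620 = -16658
  a_10 = 2·-16658 + 2·-5547 + 3·-1852 = -49966

2,2,3 ; -49966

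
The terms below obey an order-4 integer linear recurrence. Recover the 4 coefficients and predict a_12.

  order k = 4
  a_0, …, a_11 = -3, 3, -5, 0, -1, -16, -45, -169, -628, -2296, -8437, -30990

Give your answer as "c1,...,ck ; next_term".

  a_4 = 3·0 + 2·-5 + 2·3 + -1·-3 = -1
  a_5 = 3·-1 + 2·0 + 2·-5 + -1·3 = -16
  a_6 = 3·-16 + 2·-1 + 2·0 + -1·-5 = -45
  a_7 = 3·-45 + 2·-16 + 2·-1 + -1·0 = -169
  a_8 = 3·-169 + 2·-45 + 2·-16 + -1·-1 = -628
  a_9 = 3·-628 + 2·-169 + 2·-45 + -1·-16 = -2296
  a_10 = 3·-2296 + 2·-628 + 2·-169 + -1·-45 = -8437
  a_11 = 3·-8437 + 2·-2296 + 2·-628 + -1·-169 = -30990
  a_12 = 3·-30990 + 2·-8437 + 2·-2296 + -1·-628 = -113808

3,2,2,-1 ; -113808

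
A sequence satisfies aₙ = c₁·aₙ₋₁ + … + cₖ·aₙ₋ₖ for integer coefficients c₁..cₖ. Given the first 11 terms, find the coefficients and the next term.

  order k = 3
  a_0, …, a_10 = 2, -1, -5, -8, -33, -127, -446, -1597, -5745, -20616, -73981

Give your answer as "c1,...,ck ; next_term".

  a_3 = 3·-5 + 1·-1 + 4·2 = -8
  a_4 = 3·-8 + 1·-5 + 4·-1 = -33
  a_5 = 3·-33 + 1·-8 + 4·-5 = -127
  a_6 = 3·-127 + 1·-33 + 4·-8 = -446
  a_7 = 3·-446 + 1·-127 + 4·-33 = -1597
  a_8 = 3·-1597 + 1·-446 + 4·-127 = -5745
  a_9 = 3·-5745 + 1·-1597 + 4·-446 = -20616
  a_10 = 3·-20616 + 1·-5745 + 4·-1597 = -73981
  a_11 = 3·-73981 + 1·-20616 + 4·-5745 = -265539

3,1,4 ; -265539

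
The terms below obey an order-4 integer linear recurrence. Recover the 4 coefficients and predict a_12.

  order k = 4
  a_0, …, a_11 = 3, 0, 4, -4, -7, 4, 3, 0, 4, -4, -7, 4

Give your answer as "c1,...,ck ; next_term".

0,-1,0,-1 ; 3

  a_4 = 0·-4 + -1·4 + 0·0 + -1·3 = -7
  a_5 = 0·-7 + -1·-4 + 0·4 + -1·0 = 4
  a_6 = 0·4 + -1·-7 + 0·-4 + -1·4 = 3
  a_7 = 0·3 + -1·4 + 0·-7 + -1·-4 = 0
  a_8 = 0·0 + -1·3 + 0·4 + -1·-7 = 4
  a_9 = 0·4 + -1·0 + 0·3 + -1·4 = -4
  a_10 = 0·-4 + -1·4 + 0·0 + -1·3 = -7
  a_11 = 0·-7 + -1·-4 + 0·4 + -1·0 = 4
  a_12 = 0·4 + -1·-7 + 0·-4 + -1·4 = 3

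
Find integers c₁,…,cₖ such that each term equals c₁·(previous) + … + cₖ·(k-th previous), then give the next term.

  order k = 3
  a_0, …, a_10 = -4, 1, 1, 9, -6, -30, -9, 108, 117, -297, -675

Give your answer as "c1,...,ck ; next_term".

  a_3 = 0·1 + -3·1 + -3·-4 = 9
  a_4 = 0·9 + -3·1 + -3·1 = -6
  a_5 = 0·-6 + -3·9 + -3·1 = -30
  a_6 = 0·-30 + -3·-6 + -3·9 = -9
  a_7 = 0·-9 + -3·-30 + -3·-6 = 108
  a_8 = 0·108 + -3·-9 + -3·-30 = 117
  a_9 = 0·117 + -3·108 + -3·-9 = -297
  a_10 = 0·-297 + -3·117 + -3·108 = -675
  a_11 = 0·-675 + -3·-297 + -3·117 = 540

0,-3,-3 ; 540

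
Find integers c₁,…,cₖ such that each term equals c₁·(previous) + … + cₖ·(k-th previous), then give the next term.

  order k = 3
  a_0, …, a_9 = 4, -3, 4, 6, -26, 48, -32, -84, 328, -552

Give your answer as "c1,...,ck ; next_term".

-2,-2,2 ; 280

  a_3 = -2·4 + -2·-3 + 2·4 = 6
  a_4 = -2·6 + -2·4 + 2·-3 = -26
  a_5 = -2·-26 + -2·6 + 2·4 = 48
  a_6 = -2·48 + -2·-26 + 2·6 = -32
  a_7 = -2·-32 + -2·48 + 2·-26 = -84
  a_8 = -2·-84 + -2·-32 + 2·48 = 328
  a_9 = -2·328 + -2·-84 + 2·-32 = -552
  a_10 = -2·-552 + -2·328 + 2·-84 = 280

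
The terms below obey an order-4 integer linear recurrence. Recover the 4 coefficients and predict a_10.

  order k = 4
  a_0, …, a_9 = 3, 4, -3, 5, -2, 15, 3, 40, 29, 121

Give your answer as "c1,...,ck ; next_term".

  a_4 = 1·5 + 2·-3 + -1·4 + 1·3 = -2
  a_5 = 1·-2 + 2·5 + -1·-3 + 1·4 = 15
  a_6 = 1·15 + 2·-2 + -1·5 + 1·-3 = 3
  a_7 = 1·3 + 2·15 + -1·-2 + 1·5 = 40
  a_8 = 1·40 + 2·3 + -1·15 + 1·-2 = 29
  a_9 = 1·29 + 2·40 + -1·3 + 1·15 = 121
  a_10 = 1·121 + 2·29 + -1·40 + 1·3 = 142

1,2,-1,1 ; 142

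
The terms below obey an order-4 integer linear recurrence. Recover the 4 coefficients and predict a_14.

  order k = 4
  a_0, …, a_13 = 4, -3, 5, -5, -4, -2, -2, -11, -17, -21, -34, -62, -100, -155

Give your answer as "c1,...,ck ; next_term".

  a_4 = 1·-5 + 0·5 + 1·-3 + 1·4 = -4
  a_5 = 1·-4 + 0·-5 + 1·5 + 1·-3 = -2
  a_6 = 1·-2 + 0·-4 + 1·-5 + 1·5 = -2
  a_7 = 1·-2 + 0·-2 + 1·-4 + 1·-5 = -11
  a_8 = 1·-11 + 0·-2 + 1·-2 + 1·-4 = -17
  a_9 = 1·-17 + 0·-11 + 1·-2 + 1·-2 = -21
  a_10 = 1·-21 + 0·-17 + 1·-11 + 1·-2 = -34
  a_11 = 1·-34 + 0·-21 + 1·-17 + 1·-11 = -62
  a_12 = 1·-62 + 0·-34 + 1·-21 + 1·-17 = -100
  a_13 = 1·-100 + 0·-62 + 1·-34 + 1·-21 = -155
  a_14 = 1·-155 + 0·-100 + 1·-62 + 1·-34 = -251

1,0,1,1 ; -251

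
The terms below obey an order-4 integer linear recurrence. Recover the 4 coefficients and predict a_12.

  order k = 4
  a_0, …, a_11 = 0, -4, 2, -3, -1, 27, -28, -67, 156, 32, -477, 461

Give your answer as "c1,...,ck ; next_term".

  a_4 = -1·-3 + -4·2 + -1·-4 + -4·0 = -1
  a_5 = -1·-1 + -4·-3 + -1·2 + -4·-4 = 27
  a_6 = -1·27 + -4·-1 + -1·-3 + -4·2 = -28
  a_7 = -1·-28 + -4·27 + -1·-1 + -4·-3 = -67
  a_8 = -1·-67 + -4·-28 + -1·27 + -4·-1 = 156
  a_9 = -1·156 + -4·-67 + -1·-28 + -4·27 = 32
  a_10 = -1·32 + -4·156 + -1·-67 + -4·-28 = -477
  a_11 = -1·-477 + -4·32 + -1·156 + -4·-67 = 461
  a_12 = -1·461 + -4·-477 + -1·32 + -4·156 = 791

-1,-4,-1,-4 ; 791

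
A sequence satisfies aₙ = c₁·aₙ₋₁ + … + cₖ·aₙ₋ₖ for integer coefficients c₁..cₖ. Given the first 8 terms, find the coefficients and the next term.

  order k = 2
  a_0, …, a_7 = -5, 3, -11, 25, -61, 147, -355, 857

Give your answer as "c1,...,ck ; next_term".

  a_2 = -2·3 + 1·-5 = -11
  a_3 = -2·-11 + 1·3 = 25
  a_4 = -2·25 + 1·-11 = -61
  a_5 = -2·-61 + 1·25 = 147
  a_6 = -2·147 + 1·-61 = -355
  a_7 = -2·-355 + 1·147 = 857
  a_8 = -2·857 + 1·-355 = -2069

-2,1 ; -2069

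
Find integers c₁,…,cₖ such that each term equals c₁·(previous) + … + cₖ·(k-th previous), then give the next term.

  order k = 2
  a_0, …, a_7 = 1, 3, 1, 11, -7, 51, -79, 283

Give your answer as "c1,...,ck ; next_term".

  a_2 = -1·3 + 4·1 = 1
  a_3 = -1·1 + 4·3 = 11
  a_4 = -1·11 + 4·1 = -7
  a_5 = -1·-7 + 4·11 = 51
  a_6 = -1·51 + 4·-7 = -79
  a_7 = -1·-79 + 4·51 = 283
  a_8 = -1·283 + 4·-79 = -599

-1,4 ; -599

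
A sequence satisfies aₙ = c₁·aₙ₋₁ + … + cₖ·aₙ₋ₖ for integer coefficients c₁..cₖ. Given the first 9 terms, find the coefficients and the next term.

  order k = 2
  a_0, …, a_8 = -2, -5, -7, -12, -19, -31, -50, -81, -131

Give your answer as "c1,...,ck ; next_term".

  a_2 = 1·-5 + 1·-2 = -7
  a_3 = 1·-7 + 1·-5 = -12
  a_4 = 1·-12 + 1·-7 = -19
  a_5 = 1·-19 + 1·-12 = -31
  a_6 = 1·-31 + 1·-19 = -50
  a_7 = 1·-50 + 1·-31 = -81
  a_8 = 1·-81 + 1·-50 = -131
  a_9 = 1·-131 + 1·-81 = -212

1,1 ; -212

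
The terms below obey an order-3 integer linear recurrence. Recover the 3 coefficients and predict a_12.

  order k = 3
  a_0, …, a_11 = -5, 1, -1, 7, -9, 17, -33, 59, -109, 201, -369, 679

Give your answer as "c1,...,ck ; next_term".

-1,1,-1 ; -1249

  a_3 = -1·-1 + 1·1 + -1·-5 = 7
  a_4 = -1·7 + 1·-1 + -1·1 = -9
  a_5 = -1·-9 + 1·7 + -1·-1 = 17
  a_6 = -1·17 + 1·-9 + -1·7 = -33
  a_7 = -1·-33 + 1·17 + -1·-9 = 59
  a_8 = -1·59 + 1·-33 + -1·17 = -109
  a_9 = -1·-109 + 1·59 + -1·-33 = 201
  a_10 = -1·201 + 1·-109 + -1·59 = -369
  a_11 = -1·-369 + 1·201 + -1·-109 = 679
  a_12 = -1·679 + 1·-369 + -1·201 = -1249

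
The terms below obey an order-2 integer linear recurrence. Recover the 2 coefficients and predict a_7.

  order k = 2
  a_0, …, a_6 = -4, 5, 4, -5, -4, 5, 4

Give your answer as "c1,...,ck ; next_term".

  a_2 = 0·5 + -1·-4 = 4
  a_3 = 0·4 + -1·5 = -5
  a_4 = 0·-5 + -1·4 = -4
  a_5 = 0·-4 + -1·-5 = 5
  a_6 = 0·5 + -1·-4 = 4
  a_7 = 0·4 + -1·5 = -5

0,-1 ; -5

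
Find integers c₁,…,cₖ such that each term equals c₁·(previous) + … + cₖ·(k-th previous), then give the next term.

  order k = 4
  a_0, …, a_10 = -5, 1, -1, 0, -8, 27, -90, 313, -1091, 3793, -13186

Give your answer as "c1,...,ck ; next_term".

  a_4 = -3·0 + 1·-1 + -2·1 + 1·-5 = -8
  a_5 = -3·-8 + 1·0 + -2·-1 + 1·1 = 27
  a_6 = -3·27 + 1·-8 + -2·0 + 1·-1 = -90
  a_7 = -3·-90 + 1·27 + -2·-8 + 1·0 = 313
  a_8 = -3·313 + 1·-90 + -2·27 + 1·-8 = -1091
  a_9 = -3·-1091 + 1·313 + -2·-90 + 1·27 = 3793
  a_10 = -3·3793 + 1·-1091 + -2·313 + 1·-90 = -13186
  a_11 = -3·-13186 + 1·3793 + -2·-1091 + 1·313 = 45846

-3,1,-2,1 ; 45846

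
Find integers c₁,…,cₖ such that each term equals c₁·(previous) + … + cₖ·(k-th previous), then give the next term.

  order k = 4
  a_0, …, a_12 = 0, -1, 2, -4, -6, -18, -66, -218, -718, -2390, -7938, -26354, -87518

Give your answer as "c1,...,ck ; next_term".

  a_4 = 2·-4 + 3·2 + 4·-1 + 2·0 = -6
  a_5 = 2·-6 + 3·-4 + 4·2 + 2·-1 = -18
  a_6 = 2·-18 + 3·-6 + 4·-4 + 2·2 = -66
  a_7 = 2·-66 + 3·-18 + 4·-6 + 2·-4 = -218
  a_8 = 2·-218 + 3·-66 + 4·-18 + 2·-6 = -718
  a_9 = 2·-718 + 3·-218 + 4·-66 + 2·-18 = -2390
  a_10 = 2·-2390 + 3·-718 + 4·-218 + 2·-66 = -7938
  a_11 = 2·-7938 + 3·-2390 + 4·-718 + 2·-218 = -26354
  a_12 = 2·-26354 + 3·-7938 + 4·-2390 + 2·-718 = -87518
  a_13 = 2·-87518 + 3·-26354 + 4·-7938 + 2·-2390 = -290630

2,3,4,2 ; -290630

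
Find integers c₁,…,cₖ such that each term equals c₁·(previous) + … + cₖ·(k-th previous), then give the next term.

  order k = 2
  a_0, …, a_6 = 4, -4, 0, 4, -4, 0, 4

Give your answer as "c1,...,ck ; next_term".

-1,-1 ; -4

  a_2 = -1·-4 + -1·4 = 0
  a_3 = -1·0 + -1·-4 = 4
  a_4 = -1·4 + -1·0 = -4
  a_5 = -1·-4 + -1·4 = 0
  a_6 = -1·0 + -1·-4 = 4
  a_7 = -1·4 + -1·0 = -4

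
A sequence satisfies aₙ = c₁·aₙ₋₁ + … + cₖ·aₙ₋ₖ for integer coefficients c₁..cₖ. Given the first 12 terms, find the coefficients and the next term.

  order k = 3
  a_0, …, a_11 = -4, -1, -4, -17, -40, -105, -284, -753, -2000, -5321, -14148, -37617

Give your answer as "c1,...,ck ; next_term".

  a_3 = 2·-4 + 1·-1 + 2·-4 = -17
  a_4 = 2·-17 + 1·-4 + 2·-1 = -40
  a_5 = 2·-40 + 1·-17 + 2·-4 = -105
  a_6 = 2·-105 + 1·-40 + 2·-17 = -284
  a_7 = 2·-284 + 1·-105 + 2·-40 = -753
  a_8 = 2·-753 + 1·-284 + 2·-105 = -2000
  a_9 = 2·-2000 + 1·-753 + 2·-284 = -5321
  a_10 = 2·-5321 + 1·-2000 + 2·-753 = -14148
  a_11 = 2·-14148 + 1·-5321 + 2·-2000 = -37617
  a_12 = 2·-37617 + 1·-14148 + 2·-5321 = -100024

2,1,2 ; -100024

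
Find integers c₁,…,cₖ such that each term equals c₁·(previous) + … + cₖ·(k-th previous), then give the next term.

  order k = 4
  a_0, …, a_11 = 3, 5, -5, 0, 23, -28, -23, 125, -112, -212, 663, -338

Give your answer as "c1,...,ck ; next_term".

  a_4 = -1·0 + -2·-5 + 2·5 + 1·3 = 23
  a_5 = -1·23 + -2·0 + 2·-5 + 1·5 = -28
  a_6 = -1·-28 + -2·23 + 2·0 + 1·-5 = -23
  a_7 = -1·-23 + -2·-28 + 2·23 + 1·0 = 125
  a_8 = -1·125 + -2·-23 + 2·-28 + 1·23 = -112
  a_9 = -1·-112 + -2·125 + 2·-23 + 1·-28 = -212
  a_10 = -1·-212 + -2·-112 + 2·125 + 1·-23 = 663
  a_11 = -1·663 + -2·-212 + 2·-112 + 1·125 = -338
  a_12 = -1·-338 + -2·663 + 2·-212 + 1·-112 = -1524

-1,-2,2,1 ; -1524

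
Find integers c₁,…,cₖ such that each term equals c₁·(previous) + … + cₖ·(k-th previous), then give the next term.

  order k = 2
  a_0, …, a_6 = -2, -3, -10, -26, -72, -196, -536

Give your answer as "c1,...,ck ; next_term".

2,2 ; -1464

  a_2 = 2·-3 + 2·-2 = -10
  a_3 = 2·-10 + 2·-3 = -26
  a_4 = 2·-26 + 2·-10 = -72
  a_5 = 2·-72 + 2·-26 = -196
  a_6 = 2·-196 + 2·-72 = -536
  a_7 = 2·-536 + 2·-196 = -1464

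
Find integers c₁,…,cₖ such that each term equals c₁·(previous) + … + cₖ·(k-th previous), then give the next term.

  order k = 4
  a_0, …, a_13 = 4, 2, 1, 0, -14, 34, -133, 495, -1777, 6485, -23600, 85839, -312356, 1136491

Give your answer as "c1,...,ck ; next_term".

-3,2,-2,-3 ; -4135063

  a_4 = -3·0 + 2·1 + -2·2 + -3·4 = -14
  a_5 = -3·-14 + 2·0 + -2·1 + -3·2 = 34
  a_6 = -3·34 + 2·-14 + -2·0 + -3·1 = -133
  a_7 = -3·-133 + 2·34 + -2·-14 + -3·0 = 495
  a_8 = -3·495 + 2·-133 + -2·34 + -3·-14 = -1777
  a_9 = -3·-1777 + 2·495 + -2·-133 + -3·34 = 6485
  a_10 = -3·6485 + 2·-1777 + -2·495 + -3·-133 = -23600
  a_11 = -3·-23600 + 2·6485 + -2·-1777 + -3·495 = 85839
  a_12 = -3·85839 + 2·-23600 + -2·6485 + -3·-1777 = -312356
  a_13 = -3·-312356 + 2·85839 + -2·-23600 + -3·6485 = 1136491
  a_14 = -3·1136491 + 2·-312356 + -2·85839 + -3·-23600 = -4135063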